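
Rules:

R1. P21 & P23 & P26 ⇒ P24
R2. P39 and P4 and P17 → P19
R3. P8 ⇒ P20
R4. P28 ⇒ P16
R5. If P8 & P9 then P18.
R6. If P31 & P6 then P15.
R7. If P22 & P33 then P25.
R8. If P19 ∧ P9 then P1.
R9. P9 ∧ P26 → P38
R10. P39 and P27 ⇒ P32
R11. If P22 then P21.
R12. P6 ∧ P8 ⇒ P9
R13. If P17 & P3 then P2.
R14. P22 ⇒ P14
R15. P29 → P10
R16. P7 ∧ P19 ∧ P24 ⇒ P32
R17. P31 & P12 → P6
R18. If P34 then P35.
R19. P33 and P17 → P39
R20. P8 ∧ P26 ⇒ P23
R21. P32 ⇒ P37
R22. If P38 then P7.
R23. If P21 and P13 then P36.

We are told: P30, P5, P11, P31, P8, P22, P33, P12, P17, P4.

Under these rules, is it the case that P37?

No

Forward chaining from the given facts derives: P20, P25, P21, P14, P6, P39, P19, P15, P9, P18, P1.
The only rule concluding P37 is R21, which needs P32; that is never established.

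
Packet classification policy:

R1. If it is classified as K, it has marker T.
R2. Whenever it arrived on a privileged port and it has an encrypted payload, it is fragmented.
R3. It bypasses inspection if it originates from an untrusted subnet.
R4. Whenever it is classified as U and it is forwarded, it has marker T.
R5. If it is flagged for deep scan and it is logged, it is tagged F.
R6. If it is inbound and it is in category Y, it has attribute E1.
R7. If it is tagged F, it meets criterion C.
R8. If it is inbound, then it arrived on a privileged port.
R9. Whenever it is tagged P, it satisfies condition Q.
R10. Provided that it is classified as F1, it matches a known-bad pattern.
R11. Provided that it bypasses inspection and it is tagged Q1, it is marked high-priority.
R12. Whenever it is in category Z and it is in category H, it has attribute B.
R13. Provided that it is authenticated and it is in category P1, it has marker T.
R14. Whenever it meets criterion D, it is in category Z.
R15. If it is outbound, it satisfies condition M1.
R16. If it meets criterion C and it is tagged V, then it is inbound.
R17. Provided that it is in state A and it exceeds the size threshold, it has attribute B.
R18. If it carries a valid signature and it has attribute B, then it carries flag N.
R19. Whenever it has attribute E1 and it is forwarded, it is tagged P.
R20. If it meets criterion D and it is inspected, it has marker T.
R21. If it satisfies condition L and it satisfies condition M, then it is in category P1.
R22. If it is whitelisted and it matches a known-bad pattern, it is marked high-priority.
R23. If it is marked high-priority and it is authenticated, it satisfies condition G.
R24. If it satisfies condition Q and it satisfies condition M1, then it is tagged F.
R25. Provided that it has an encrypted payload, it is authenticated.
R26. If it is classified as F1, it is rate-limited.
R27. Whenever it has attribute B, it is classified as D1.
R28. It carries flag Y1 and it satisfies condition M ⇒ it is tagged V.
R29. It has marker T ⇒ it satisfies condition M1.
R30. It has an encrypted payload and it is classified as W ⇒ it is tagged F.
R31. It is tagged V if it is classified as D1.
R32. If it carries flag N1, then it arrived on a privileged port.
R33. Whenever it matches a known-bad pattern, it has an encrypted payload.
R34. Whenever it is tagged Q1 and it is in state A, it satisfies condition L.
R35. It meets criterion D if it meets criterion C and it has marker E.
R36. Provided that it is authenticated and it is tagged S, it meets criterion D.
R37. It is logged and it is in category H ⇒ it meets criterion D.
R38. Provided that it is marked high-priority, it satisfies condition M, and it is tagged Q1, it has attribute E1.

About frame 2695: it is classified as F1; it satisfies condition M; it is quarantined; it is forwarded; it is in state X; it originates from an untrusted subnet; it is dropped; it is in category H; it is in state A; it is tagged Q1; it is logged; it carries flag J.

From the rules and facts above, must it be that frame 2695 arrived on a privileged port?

Yes

By R3 (it originates from an untrusted subnet): it bypasses inspection.
By R10 (it is classified as F1): it matches a known-bad pattern.
By R11 (it bypasses inspection, it is tagged Q1): it is marked high-priority.
By R33 (it matches a known-bad pattern): it has an encrypted payload.
By R34 (it is tagged Q1, it is in state A): it satisfies condition L.
By R37 (it is logged, it is in category H): it meets criterion D.
By R38 (it is marked high-priority, it satisfies condition M, it is tagged Q1): it has attribute E1.
By R14 (it meets criterion D): it is in category Z.
By R19 (it has attribute E1, it is forwarded): it is tagged P.
By R21 (it satisfies condition L, it satisfies condition M): it is in category P1.
By R25 (it has an encrypted payload): it is authenticated.
By R9 (it is tagged P): it satisfies condition Q.
By R12 (it is in category Z, it is in category H): it has attribute B.
By R13 (it is authenticated, it is in category P1): it has marker T.
By R27 (it has attribute B): it is classified as D1.
By R29 (it has marker T): it satisfies condition M1.
By R31 (it is classified as D1): it is tagged V.
By R24 (it satisfies condition Q, it satisfies condition M1): it is tagged F.
By R7 (it is tagged F): it meets criterion C.
By R16 (it meets criterion C, it is tagged V): it is inbound.
By R8 (it is inbound): it arrived on a privileged port.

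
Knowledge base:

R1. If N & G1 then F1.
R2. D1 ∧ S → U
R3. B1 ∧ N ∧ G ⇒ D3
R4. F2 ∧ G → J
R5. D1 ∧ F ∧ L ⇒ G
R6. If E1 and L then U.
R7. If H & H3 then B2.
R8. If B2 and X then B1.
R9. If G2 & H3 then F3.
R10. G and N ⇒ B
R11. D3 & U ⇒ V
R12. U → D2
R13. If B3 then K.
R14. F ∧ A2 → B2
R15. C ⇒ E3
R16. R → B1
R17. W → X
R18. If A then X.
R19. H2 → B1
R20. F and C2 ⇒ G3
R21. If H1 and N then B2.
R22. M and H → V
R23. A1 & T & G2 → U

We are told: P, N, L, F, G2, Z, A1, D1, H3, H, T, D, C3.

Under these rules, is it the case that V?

Forward chaining from the given facts derives: G, B2, F3, B, U, D2.
Rules concluding V: R11 needs D3; R22 needs M — none of these are established.

No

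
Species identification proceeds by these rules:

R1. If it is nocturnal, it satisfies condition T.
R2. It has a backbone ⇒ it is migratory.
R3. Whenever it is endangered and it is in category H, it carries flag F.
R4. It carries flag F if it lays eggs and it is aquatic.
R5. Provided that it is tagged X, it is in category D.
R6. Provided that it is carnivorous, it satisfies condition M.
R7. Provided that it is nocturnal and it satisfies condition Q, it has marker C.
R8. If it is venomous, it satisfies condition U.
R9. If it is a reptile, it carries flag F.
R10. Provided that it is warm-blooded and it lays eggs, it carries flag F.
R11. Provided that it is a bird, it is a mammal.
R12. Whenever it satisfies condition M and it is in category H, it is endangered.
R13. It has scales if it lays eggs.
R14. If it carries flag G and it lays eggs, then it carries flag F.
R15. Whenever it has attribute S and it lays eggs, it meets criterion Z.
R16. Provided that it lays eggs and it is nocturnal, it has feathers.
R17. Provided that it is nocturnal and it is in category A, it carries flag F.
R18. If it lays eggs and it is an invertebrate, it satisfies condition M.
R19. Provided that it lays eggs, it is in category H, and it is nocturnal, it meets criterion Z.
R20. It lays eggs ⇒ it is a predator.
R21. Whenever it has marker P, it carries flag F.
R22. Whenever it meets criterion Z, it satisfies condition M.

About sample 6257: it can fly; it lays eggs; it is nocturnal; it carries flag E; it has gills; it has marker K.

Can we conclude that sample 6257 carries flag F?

No

Forward chaining from the given facts derives: satisfies condition T, has scales, has feathers, is a predator.
Rules concluding "it carries flag F": R3 needs "it is endangered"; R4 needs "it is aquatic"; R9 needs "it is a reptile"; R10 needs "it is warm-blooded"; R14 needs "it carries flag G"; R17 needs "it is in category A"; R21 needs "it has marker P" — none of these are established.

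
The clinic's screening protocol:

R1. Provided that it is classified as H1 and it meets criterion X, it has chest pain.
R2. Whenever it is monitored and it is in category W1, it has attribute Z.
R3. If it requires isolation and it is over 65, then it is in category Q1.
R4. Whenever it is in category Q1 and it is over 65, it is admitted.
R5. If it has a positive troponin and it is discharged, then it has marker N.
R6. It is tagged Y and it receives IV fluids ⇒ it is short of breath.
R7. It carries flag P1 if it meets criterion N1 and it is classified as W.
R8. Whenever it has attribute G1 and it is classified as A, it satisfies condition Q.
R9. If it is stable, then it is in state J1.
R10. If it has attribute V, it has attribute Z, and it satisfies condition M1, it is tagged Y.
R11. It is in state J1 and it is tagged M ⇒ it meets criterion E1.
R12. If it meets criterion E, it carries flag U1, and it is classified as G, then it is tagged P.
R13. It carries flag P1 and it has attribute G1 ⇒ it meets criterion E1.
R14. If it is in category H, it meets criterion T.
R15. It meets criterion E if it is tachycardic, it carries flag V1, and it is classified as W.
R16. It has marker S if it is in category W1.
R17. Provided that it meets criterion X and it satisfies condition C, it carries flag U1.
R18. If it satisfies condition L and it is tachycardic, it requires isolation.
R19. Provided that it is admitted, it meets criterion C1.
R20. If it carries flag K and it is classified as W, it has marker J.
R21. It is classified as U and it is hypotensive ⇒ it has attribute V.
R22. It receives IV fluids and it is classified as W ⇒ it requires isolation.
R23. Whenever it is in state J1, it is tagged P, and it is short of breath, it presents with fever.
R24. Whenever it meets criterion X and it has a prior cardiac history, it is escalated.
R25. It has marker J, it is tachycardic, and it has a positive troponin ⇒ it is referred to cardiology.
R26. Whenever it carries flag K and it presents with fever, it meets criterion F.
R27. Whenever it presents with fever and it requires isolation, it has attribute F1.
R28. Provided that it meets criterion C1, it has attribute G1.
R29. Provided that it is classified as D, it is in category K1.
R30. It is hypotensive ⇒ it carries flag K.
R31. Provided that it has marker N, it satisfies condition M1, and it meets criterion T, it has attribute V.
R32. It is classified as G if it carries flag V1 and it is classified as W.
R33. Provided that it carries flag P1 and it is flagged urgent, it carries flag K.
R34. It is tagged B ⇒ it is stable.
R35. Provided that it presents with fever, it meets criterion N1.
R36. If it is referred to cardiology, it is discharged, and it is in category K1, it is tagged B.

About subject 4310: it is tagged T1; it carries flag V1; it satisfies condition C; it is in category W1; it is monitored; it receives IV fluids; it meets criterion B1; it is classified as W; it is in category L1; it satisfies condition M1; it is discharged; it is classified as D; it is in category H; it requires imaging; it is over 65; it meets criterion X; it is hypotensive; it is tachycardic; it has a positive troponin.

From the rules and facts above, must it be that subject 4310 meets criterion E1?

By R2 (it is monitored, it is in category W1): it has attribute Z.
By R5 (it has a positive troponin, it is discharged): it has marker N.
By R14 (it is in category H): it meets criterion T.
By R15 (it is tachycardic, it carries flag V1, it is classified as W): it meets criterion E.
By R17 (it meets criterion X, it satisfies condition C): it carries flag U1.
By R22 (it receives IV fluids, it is classified as W): it requires isolation.
By R29 (it is classified as D): it is in category K1.
By R30 (it is hypotensive): it carries flag K.
By R31 (it has marker N, it satisfies condition M1, it meets criterion T): it has attribute V.
By R32 (it carries flag V1, it is classified as W): it is classified as G.
By R3 (it requires isolation, it is over 65): it is in category Q1.
By R4 (it is in category Q1, it is over 65): it is admitted.
By R10 (it has attribute V, it has attribute Z, it satisfies condition M1): it is tagged Y.
By R12 (it meets criterion E, it carries flag U1, it is classified as G): it is tagged P.
By R19 (it is admitted): it meets criterion C1.
By R20 (it carries flag K, it is classified as W): it has marker J.
By R25 (it has marker J, it is tachycardic, it has a positive troponin): it is referred to cardiology.
By R28 (it meets criterion C1): it has attribute G1.
By R36 (it is referred to cardiology, it is discharged, it is in category K1): it is tagged B.
By R6 (it is tagged Y, it receives IV fluids): it is short of breath.
By R34 (it is tagged B): it is stable.
By R9 (it is stable): it is in state J1.
By R23 (it is in state J1, it is tagged P, it is short of breath): it presents with fever.
By R35 (it presents with fever): it meets criterion N1.
By R7 (it meets criterion N1, it is classified as W): it carries flag P1.
By R13 (it carries flag P1, it has attribute G1): it meets criterion E1.

Yes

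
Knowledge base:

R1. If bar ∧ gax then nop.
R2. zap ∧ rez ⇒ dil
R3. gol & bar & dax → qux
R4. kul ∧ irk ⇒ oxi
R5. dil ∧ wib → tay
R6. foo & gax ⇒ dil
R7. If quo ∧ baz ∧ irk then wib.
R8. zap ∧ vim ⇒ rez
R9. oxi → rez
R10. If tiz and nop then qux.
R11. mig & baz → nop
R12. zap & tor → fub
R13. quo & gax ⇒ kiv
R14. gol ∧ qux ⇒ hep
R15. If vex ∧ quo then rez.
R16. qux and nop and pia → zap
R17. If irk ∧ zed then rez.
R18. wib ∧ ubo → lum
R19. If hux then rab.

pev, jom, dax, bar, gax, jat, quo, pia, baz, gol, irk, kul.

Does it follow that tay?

Yes

nop  (by R1: bar, gax)
qux  (by R3: gol, bar, dax)
oxi  (by R4: kul, irk)
wib  (by R7: quo, baz, irk)
rez  (by R9: oxi)
zap  (by R16: qux, nop, pia)
dil  (by R2: zap, rez)
tay  (by R5: dil, wib)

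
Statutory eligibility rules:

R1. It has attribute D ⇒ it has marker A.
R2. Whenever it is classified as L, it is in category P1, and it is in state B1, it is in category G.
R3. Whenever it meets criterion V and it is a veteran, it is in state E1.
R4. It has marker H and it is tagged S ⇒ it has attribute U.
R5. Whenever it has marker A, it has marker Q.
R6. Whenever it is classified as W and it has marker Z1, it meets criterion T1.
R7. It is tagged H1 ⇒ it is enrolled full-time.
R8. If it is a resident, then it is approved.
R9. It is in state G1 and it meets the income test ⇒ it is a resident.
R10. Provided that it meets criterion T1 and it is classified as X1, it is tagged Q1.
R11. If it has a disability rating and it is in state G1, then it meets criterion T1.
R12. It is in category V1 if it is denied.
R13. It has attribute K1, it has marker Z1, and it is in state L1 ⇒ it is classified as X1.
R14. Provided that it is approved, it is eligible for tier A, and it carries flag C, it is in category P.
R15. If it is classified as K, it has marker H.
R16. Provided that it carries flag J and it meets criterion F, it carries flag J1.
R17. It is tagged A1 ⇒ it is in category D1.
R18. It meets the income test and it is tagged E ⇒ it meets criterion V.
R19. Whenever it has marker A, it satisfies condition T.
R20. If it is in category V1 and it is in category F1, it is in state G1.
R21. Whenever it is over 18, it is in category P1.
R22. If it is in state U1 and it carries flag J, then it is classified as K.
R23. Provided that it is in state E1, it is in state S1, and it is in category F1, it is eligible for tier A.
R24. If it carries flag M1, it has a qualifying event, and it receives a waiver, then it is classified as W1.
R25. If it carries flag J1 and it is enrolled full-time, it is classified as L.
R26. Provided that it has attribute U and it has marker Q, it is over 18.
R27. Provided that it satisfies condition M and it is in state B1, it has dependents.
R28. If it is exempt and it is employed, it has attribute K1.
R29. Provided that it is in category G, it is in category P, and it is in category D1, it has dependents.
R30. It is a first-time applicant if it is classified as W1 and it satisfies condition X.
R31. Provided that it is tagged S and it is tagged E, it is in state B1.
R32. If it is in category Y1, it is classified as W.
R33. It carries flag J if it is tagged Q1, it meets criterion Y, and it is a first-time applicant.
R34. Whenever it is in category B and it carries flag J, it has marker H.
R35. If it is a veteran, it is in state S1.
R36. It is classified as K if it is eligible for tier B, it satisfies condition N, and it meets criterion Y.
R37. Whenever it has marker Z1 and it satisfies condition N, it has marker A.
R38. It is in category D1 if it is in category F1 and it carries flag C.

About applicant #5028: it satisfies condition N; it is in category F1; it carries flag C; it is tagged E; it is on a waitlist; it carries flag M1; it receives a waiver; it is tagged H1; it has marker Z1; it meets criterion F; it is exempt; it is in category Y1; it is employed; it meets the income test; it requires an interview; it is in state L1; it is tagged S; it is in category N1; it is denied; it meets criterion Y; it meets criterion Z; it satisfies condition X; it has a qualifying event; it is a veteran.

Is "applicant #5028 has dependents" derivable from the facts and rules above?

No

Forward chaining from the given facts derives: is enrolled full-time, is in category V1, meets criterion V, is in state G1, is classified as W1, has attribute K1, is a first-time applicant, is in state B1, is classified as W, is in state S1, has marker A, is in category D1, is in state E1, has marker Q, meets criterion T1, is a resident, is classified as X1, satisfies condition T, is eligible for tier A, is approved, is tagged Q1, is in category P, carries flag J, carries flag J1, is classified as L.
Rules concluding "it has dependents": R27 needs "it satisfies condition M"; R29 needs "it is in category G" — none of these are established.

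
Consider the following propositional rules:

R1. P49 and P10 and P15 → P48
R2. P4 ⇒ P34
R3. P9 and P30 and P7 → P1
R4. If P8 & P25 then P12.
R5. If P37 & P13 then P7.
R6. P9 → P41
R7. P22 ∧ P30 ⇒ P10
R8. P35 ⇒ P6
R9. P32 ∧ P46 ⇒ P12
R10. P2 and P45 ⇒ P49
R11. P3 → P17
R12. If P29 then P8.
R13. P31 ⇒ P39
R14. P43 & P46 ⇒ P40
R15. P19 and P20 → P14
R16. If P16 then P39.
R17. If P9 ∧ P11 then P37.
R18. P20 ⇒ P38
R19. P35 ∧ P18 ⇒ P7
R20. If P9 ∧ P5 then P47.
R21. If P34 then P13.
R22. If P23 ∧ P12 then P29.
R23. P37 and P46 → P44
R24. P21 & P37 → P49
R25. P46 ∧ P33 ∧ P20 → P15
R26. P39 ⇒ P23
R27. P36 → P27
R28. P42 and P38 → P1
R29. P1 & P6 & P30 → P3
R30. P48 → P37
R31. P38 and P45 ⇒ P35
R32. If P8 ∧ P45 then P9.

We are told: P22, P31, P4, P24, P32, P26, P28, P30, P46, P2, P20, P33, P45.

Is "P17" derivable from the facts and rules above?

P34  (by R2: P4)
P10  (by R7: P22, P30)
P12  (by R9: P32, P46)
P49  (by R10: P2, P45)
P39  (by R13: P31)
P38  (by R18: P20)
P13  (by R21: P34)
P15  (by R25: P46, P33, P20)
P23  (by R26: P39)
P35  (by R31: P38, P45)
P48  (by R1: P49, P10, P15)
P6  (by R8: P35)
P29  (by R22: P23, P12)
P37  (by R30: P48)
P7  (by R5: P37, P13)
P8  (by R12: P29)
P9  (by R32: P8, P45)
P1  (by R3: P9, P30, P7)
P3  (by R29: P1, P6, P30)
P17  (by R11: P3)

Yes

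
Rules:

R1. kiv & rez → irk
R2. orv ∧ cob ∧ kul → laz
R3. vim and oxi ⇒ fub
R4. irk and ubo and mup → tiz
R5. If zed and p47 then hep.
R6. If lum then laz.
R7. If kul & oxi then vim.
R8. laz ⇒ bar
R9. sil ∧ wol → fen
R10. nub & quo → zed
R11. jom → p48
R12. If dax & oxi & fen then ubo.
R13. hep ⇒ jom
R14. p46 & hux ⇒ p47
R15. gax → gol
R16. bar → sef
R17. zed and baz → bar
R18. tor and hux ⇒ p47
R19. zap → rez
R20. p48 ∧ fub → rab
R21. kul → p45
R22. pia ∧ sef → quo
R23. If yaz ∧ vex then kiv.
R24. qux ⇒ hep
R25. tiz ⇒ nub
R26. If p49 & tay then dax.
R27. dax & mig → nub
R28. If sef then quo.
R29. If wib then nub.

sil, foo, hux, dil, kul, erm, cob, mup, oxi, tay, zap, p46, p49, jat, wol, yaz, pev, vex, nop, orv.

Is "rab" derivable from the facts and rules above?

Yes

laz  (by R2: orv, cob, kul)
vim  (by R7: kul, oxi)
bar  (by R8: laz)
fen  (by R9: sil, wol)
p47  (by R14: p46, hux)
sef  (by R16: bar)
rez  (by R19: zap)
kiv  (by R23: yaz, vex)
dax  (by R26: p49, tay)
quo  (by R28: sef)
irk  (by R1: kiv, rez)
fub  (by R3: vim, oxi)
ubo  (by R12: dax, oxi, fen)
tiz  (by R4: irk, ubo, mup)
nub  (by R25: tiz)
zed  (by R10: nub, quo)
hep  (by R5: zed, p47)
jom  (by R13: hep)
p48  (by R11: jom)
rab  (by R20: p48, fub)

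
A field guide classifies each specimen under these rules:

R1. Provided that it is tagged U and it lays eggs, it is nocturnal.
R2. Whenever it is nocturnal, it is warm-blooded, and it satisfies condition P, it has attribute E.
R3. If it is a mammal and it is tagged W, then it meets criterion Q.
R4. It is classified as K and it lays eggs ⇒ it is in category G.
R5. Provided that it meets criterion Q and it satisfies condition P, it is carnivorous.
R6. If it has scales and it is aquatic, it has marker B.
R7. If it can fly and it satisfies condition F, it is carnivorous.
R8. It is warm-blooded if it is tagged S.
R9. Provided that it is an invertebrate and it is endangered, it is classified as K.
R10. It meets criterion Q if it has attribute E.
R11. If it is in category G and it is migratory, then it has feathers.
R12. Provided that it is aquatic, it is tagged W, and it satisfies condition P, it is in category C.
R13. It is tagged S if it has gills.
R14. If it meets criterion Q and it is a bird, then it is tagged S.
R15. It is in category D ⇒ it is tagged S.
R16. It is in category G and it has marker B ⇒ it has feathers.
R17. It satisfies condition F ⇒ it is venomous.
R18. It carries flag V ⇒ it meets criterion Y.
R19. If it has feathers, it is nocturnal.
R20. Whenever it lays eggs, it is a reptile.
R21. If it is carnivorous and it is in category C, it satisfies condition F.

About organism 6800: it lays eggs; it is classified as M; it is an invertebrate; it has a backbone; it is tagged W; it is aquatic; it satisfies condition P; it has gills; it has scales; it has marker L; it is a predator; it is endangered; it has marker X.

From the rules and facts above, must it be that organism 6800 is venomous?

By R6 (it has scales, it is aquatic): it has marker B.
By R9 (it is an invertebrate, it is endangered): it is classified as K.
By R12 (it is aquatic, it is tagged W, it satisfies condition P): it is in category C.
By R13 (it has gills): it is tagged S.
By R4 (it is classified as K, it lays eggs): it is in category G.
By R8 (it is tagged S): it is warm-blooded.
By R16 (it is in category G, it has marker B): it has feathers.
By R19 (it has feathers): it is nocturnal.
By R2 (it is nocturnal, it is warm-blooded, it satisfies condition P): it has attribute E.
By R10 (it has attribute E): it meets criterion Q.
By R5 (it meets criterion Q, it satisfies condition P): it is carnivorous.
By R21 (it is carnivorous, it is in category C): it satisfies condition F.
By R17 (it satisfies condition F): it is venomous.

Yes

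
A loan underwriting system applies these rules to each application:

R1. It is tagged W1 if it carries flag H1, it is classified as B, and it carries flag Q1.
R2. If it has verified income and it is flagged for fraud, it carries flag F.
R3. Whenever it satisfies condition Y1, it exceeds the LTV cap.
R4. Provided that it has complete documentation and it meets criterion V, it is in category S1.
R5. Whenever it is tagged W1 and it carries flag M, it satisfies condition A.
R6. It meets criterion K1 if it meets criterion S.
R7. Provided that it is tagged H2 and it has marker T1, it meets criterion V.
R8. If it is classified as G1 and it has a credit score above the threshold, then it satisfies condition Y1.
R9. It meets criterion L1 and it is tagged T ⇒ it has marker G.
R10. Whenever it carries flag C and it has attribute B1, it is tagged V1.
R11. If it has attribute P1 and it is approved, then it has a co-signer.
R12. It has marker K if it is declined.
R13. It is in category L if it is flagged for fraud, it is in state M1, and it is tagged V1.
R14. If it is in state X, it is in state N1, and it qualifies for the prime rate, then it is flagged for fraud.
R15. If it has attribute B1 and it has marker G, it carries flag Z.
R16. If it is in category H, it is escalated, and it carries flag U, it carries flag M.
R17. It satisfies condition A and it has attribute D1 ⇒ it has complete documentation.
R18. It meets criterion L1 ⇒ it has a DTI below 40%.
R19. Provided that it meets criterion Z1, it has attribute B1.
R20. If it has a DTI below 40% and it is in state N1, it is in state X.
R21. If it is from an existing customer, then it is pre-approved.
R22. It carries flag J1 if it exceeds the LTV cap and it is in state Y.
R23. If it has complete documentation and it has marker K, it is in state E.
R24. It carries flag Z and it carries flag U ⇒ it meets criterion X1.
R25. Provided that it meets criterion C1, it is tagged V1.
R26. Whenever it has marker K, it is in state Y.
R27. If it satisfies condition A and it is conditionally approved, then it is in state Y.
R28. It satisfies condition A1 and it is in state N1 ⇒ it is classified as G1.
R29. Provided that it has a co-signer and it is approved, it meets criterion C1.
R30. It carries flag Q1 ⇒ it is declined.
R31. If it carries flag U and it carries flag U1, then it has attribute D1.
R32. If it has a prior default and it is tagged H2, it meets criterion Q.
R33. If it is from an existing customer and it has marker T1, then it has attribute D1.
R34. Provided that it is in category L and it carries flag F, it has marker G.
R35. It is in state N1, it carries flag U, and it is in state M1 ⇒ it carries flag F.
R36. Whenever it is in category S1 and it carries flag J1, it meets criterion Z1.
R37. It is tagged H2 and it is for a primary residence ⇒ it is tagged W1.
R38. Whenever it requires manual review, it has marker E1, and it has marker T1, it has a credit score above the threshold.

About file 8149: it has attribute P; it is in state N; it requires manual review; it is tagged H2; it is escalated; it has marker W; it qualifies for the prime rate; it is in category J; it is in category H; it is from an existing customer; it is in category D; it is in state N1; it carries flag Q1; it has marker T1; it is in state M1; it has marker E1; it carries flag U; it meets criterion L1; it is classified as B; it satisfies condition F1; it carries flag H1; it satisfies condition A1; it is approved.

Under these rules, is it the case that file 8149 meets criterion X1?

No

Forward chaining from the given facts derives: is tagged W1, meets criterion V, carries flag M, has a DTI below 40%, is in state X, is pre-approved, is classified as G1, is declined, has attribute D1, carries flag F, has a credit score above the threshold, satisfies condition A, satisfies condition Y1, has marker K, is flagged for fraud, has complete documentation, is in state E, is in state Y, exceeds the LTV cap, is in category S1, carries flag J1, meets criterion Z1, has attribute B1.
The only rule concluding "it meets criterion X1" is R24, which needs "it carries flag Z"; that is never established.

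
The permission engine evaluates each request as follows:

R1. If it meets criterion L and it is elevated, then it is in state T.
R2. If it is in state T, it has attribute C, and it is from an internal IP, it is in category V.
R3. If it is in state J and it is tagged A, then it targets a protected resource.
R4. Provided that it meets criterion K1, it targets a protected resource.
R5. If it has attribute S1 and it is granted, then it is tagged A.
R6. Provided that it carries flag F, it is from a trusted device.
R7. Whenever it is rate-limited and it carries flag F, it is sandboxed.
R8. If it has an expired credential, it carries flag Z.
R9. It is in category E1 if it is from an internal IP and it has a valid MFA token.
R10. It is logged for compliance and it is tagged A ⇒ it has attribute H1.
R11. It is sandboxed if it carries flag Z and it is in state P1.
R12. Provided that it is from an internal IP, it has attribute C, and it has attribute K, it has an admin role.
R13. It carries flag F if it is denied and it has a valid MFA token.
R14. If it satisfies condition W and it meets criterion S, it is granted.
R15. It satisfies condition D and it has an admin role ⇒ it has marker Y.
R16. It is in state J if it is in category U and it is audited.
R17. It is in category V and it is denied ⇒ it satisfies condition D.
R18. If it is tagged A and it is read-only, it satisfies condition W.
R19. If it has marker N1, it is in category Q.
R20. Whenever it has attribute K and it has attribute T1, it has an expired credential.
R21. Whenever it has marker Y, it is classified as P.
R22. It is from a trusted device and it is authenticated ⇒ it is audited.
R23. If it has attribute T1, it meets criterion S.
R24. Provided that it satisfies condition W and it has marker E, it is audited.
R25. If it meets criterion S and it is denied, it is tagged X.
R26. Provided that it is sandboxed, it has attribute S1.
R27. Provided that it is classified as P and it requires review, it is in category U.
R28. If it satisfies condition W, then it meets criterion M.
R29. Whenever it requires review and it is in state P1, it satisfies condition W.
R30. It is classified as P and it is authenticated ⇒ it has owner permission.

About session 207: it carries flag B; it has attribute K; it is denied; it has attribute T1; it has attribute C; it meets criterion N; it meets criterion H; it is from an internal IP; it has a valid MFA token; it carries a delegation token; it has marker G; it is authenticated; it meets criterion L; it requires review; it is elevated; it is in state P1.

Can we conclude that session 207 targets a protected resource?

Yes

By R1 (it meets criterion L, it is elevated): it is in state T.
By R2 (it is in state T, it has attribute C, it is from an internal IP): it is in category V.
By R12 (it is from an internal IP, it has attribute C, it has attribute K): it has an admin role.
By R13 (it is denied, it has a valid MFA token): it carries flag F.
By R17 (it is in category V, it is denied): it satisfies condition D.
By R20 (it has attribute K, it has attribute T1): it has an expired credential.
By R23 (it has attribute T1): it meets criterion S.
By R29 (it requires review, it is in state P1): it satisfies condition W.
By R6 (it carries flag F): it is from a trusted device.
By R8 (it has an expired credential): it carries flag Z.
By R11 (it carries flag Z, it is in state P1): it is sandboxed.
By R14 (it satisfies condition W, it meets criterion S): it is granted.
By R15 (it satisfies condition D, it has an admin role): it has marker Y.
By R21 (it has marker Y): it is classified as P.
By R22 (it is from a trusted device, it is authenticated): it is audited.
By R26 (it is sandboxed): it has attribute S1.
By R27 (it is classified as P, it requires review): it is in category U.
By R5 (it has attribute S1, it is granted): it is tagged A.
By R16 (it is in category U, it is audited): it is in state J.
By R3 (it is in state J, it is tagged A): it targets a protected resource.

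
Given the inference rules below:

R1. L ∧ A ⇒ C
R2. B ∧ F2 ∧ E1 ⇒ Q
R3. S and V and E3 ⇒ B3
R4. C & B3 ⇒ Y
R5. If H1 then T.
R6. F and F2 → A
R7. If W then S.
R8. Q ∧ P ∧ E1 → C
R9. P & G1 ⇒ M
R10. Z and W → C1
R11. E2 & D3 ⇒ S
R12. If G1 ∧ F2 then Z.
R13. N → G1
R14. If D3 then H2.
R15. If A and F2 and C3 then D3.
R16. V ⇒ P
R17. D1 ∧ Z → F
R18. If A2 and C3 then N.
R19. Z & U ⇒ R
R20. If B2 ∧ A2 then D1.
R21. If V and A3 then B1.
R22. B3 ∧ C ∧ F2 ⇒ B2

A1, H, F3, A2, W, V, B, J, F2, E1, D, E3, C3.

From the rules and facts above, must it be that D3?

Yes

Q  (by R2: B, F2, E1)
S  (by R7: W)
P  (by R16: V)
N  (by R18: A2, C3)
B3  (by R3: S, V, E3)
C  (by R8: Q, P, E1)
G1  (by R13: N)
B2  (by R22: B3, C, F2)
Z  (by R12: G1, F2)
D1  (by R20: B2, A2)
F  (by R17: D1, Z)
A  (by R6: F, F2)
D3  (by R15: A, F2, C3)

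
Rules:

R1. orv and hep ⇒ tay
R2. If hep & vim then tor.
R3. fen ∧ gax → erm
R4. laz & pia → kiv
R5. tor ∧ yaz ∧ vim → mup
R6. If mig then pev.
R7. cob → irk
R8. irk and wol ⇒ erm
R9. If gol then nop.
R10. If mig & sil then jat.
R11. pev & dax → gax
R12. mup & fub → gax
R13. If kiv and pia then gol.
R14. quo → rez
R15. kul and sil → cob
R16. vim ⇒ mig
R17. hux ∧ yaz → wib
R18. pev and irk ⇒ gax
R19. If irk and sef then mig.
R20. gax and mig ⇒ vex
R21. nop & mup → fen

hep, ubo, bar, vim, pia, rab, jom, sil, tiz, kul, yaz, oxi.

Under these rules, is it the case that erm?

No

Forward chaining from the given facts derives: tor, mup, cob, mig, pev, irk, jat, gax, vex.
Rules concluding erm: R3 needs fen; R8 needs wol — none of these are established.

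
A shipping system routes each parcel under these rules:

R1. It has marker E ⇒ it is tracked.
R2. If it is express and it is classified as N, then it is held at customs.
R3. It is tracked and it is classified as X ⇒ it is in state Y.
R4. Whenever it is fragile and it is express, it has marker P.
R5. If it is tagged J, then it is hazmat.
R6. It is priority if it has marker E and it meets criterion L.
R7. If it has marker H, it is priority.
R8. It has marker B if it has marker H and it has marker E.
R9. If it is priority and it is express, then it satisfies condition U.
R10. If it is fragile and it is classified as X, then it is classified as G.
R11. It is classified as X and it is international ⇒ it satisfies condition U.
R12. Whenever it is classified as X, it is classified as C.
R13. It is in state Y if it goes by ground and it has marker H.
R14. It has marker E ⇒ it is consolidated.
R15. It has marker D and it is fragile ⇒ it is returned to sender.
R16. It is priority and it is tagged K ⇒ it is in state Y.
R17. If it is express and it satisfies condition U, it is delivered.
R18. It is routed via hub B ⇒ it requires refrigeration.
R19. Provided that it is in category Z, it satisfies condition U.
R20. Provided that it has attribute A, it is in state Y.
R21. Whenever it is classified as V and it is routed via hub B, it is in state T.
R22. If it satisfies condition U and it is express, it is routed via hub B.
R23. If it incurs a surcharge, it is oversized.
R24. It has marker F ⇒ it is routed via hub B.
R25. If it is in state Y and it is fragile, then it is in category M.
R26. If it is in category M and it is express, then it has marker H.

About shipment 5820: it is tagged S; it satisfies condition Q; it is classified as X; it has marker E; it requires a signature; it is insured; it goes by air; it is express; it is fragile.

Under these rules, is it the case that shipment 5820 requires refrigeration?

Yes

By R1 (it has marker E): it is tracked.
By R3 (it is tracked, it is classified as X): it is in state Y.
By R25 (it is in state Y, it is fragile): it is in category M.
By R26 (it is in category M, it is express): it has marker H.
By R7 (it has marker H): it is priority.
By R9 (it is priority, it is express): it satisfies condition U.
By R22 (it satisfies condition U, it is express): it is routed via hub B.
By R18 (it is routed via hub B): it requires refrigeration.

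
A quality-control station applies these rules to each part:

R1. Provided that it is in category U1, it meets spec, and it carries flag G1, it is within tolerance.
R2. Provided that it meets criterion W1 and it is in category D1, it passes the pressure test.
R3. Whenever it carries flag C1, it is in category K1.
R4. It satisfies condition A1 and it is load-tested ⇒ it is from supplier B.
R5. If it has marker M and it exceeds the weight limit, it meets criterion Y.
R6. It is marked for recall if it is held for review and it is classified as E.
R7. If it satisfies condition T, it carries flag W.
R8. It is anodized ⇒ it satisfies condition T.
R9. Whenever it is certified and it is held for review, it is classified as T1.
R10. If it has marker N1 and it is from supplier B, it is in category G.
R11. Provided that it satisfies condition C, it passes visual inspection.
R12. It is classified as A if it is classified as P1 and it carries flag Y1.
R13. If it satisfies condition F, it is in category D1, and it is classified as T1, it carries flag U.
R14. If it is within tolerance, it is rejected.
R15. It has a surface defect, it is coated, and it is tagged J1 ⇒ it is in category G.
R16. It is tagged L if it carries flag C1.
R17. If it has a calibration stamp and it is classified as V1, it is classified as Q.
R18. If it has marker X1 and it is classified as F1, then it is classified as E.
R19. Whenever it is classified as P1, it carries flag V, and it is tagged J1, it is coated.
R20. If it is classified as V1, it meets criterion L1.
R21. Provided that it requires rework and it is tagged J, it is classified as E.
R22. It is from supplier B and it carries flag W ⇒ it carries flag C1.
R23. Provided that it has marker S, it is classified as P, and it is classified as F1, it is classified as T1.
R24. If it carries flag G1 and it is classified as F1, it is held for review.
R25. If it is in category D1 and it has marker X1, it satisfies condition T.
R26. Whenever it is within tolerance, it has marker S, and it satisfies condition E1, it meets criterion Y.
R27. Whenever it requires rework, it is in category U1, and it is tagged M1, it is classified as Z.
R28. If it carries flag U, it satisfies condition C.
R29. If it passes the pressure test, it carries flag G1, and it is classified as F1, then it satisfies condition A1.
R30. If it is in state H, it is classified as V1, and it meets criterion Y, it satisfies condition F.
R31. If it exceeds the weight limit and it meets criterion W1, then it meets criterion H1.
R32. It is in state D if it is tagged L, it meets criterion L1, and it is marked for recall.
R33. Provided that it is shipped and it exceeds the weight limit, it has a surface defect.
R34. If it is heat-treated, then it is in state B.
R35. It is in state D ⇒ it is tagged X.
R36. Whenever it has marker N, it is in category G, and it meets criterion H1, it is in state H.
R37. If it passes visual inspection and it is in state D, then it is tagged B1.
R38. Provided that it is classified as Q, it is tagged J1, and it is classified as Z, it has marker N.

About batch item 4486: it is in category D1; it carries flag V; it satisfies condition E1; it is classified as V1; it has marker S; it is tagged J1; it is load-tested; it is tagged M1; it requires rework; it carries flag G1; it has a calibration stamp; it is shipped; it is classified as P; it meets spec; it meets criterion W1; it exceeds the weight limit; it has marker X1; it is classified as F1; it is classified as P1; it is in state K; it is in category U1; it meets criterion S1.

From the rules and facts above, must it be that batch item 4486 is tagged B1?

Yes

By R1 (it is in category U1, it meets spec, it carries flag G1): it is within tolerance.
By R2 (it meets criterion W1, it is in category D1): it passes the pressure test.
By R17 (it has a calibration stamp, it is classified as V1): it is classified as Q.
By R18 (it has marker X1, it is classified as F1): it is classified as E.
By R19 (it is classified as P1, it carries flag V, it is tagged J1): it is coated.
By R20 (it is classified as V1): it meets criterion L1.
By R23 (it has marker S, it is classified as P, it is classified as F1): it is classified as T1.
By R24 (it carries flag G1, it is classified as F1): it is held for review.
By R25 (it is in category D1, it has marker X1): it satisfies condition T.
By R26 (it is within tolerance, it has marker S, it satisfies condition E1): it meets criterion Y.
By R27 (it requires rework, it is in category U1, it is tagged M1): it is classified as Z.
By R29 (it passes the pressure test, it carries flag G1, it is classified as F1): it satisfies condition A1.
By R31 (it exceeds the weight limit, it meets criterion W1): it meets criterion H1.
By R33 (it is shipped, it exceeds the weight limit): it has a surface defect.
By R38 (it is classified as Q, it is tagged J1, it is classified as Z): it has marker N.
By R4 (it satisfies condition A1, it is load-tested): it is from supplier B.
By R6 (it is held for review, it is classified as E): it is marked for recall.
By R7 (it satisfies condition T): it carries flag W.
By R15 (it has a surface defect, it is coated, it is tagged J1): it is in category G.
By R22 (it is from supplier B, it carries flag W): it carries flag C1.
By R36 (it has marker N, it is in category G, it meets criterion H1): it is in state H.
By R16 (it carries flag C1): it is tagged L.
By R30 (it is in state H, it is classified as V1, it meets criterion Y): it satisfies condition F.
By R32 (it is tagged L, it meets criterion L1, it is marked for recall): it is in state D.
By R13 (it satisfies condition F, it is in category D1, it is classified as T1): it carries flag U.
By R28 (it carries flag U): it satisfies condition C.
By R11 (it satisfies condition C): it passes visual inspection.
By R37 (it passes visual inspection, it is in state D): it is tagged B1.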